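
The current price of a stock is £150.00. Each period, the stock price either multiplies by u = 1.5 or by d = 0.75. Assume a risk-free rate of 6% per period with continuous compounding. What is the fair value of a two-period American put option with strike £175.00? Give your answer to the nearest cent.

Risk-neutral probability p = (e^0.06 − 0.75)/(1.5 − 0.75) = 0.3118/0.7500 = 0.4158
Terminal stock prices: S_uu = 337.5, S_ud = 168.8, S_dd = 84.38
Terminal payoffs (K − S): max(-162.5, 0) = 0, max(6.25, 0) = 6.25, max(90.62, 0) = 90.62
Node u (S = 225): continuation = e^(−0.06)·[0.4158·0.0000 + 0.5842·6.2500] = 3.4387; exercise value = 0.0000 ≤ continuation, so V_u = 3.4387
Node d (S = 112.5): continuation = e^(−0.06)·[0.4158·6.2500 + 0.5842·90.6250] = 52.3088; exercise value = 62.5000 > continuation, so V_d = 62.5000 (exercise)
Node 0 (S = 150): continuation = e^(−0.06)·[0.4158·3.4387 + 0.5842·62.5000] = 35.7337; exercise value = 25.0000 ≤ continuation, so V_0 = 35.7337

£35.73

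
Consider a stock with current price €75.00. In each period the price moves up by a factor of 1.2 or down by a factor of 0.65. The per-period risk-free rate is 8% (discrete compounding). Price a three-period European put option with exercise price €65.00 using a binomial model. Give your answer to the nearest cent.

Risk-neutral probability p = (1 + 0.08 − 0.65)/(1.2 − 0.65) = 0.4300/0.5500 = 0.7818
Terminal stock prices: S_uuu = 129.6, S_uud = 70.2, S_udd = 38.03, S_ddd = 20.6
Terminal payoffs (K − S): max(-64.6, 0) = 0, max(-5.2, 0) = 0, max(26.97, 0) = 26.97, max(44.4, 0) = 44.4
Node uu (S = 108): V_uu = 1/1.08·[0.7818·0.0000 + 0.2182·0.0000] = 0.0000
Node ud (S = 58.5): V_ud = 1/1.08·[0.7818·0.0000 + 0.2182·26.9750] = 5.4495
Node dd (S = 31.69): V_dd = 1/1.08·[0.7818·26.9750 + 0.2182·44.4031] = 28.4977
Node u (S = 90): V_u = 1/1.08·[0.7818·0.0000 + 0.2182·5.4495] = 1.1009
Node d (S = 48.75): V_d = 1/1.08·[0.7818·5.4495 + 0.2182·28.4977] = 9.7020
Node 0 (S = 75): V_0 = 1/1.08·[0.7818·1.1009 + 0.2182·9.7020] = 2.7570

€2.76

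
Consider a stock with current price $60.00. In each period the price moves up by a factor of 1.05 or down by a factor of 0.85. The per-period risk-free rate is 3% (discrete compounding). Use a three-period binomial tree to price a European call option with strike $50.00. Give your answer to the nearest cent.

$14.37

Risk-neutral probability p = (1 + 0.03 − 0.85)/(1.05 − 0.85) = 0.1800/0.2000 = 0.9000
Terminal stock prices: S_uuu = 69.46, S_uud = 56.23, S_udd = 45.52, S_ddd = 36.85
Terminal payoffs (S − K): max(19.46, 0) = 19.46, max(6.228, 0) = 6.228, max(-4.483, 0) = 0, max(-13.15, 0) = 0
Node uu (S = 66.15): V_uu = 1/1.03·[0.9000·19.4575 + 0.1000·6.2275] = 17.6063
Node ud (S = 53.55): V_ud = 1/1.03·[0.9000·6.2275 + 0.1000·0.0000] = 5.4415
Node dd (S = 43.35): V_dd = 1/1.03·[0.9000·0.0000 + 0.1000·0.0000] = 0.0000
Node u (S = 63): V_u = 1/1.03·[0.9000·17.6063 + 0.1000·5.4415] = 15.9125
Node d (S = 51): V_d = 1/1.03·[0.9000·5.4415 + 0.1000·0.0000] = 4.7547
Node 0 (S = 60): V_0 = 1/1.03·[0.9000·15.9125 + 0.1000·4.7547] = 14.3657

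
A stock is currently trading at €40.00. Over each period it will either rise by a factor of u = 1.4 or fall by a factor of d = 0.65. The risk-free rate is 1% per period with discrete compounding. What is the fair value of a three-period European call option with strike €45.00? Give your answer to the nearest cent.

€9.03

Risk-neutral probability p = (1 + 0.01 − 0.65)/(1.4 − 0.65) = 0.3600/0.7500 = 0.4800
Terminal stock prices: S_uuu = 109.8, S_uud = 50.96, S_udd = 23.66, S_ddd = 10.98
Terminal payoffs (S − K): max(64.76, 0) = 64.76, max(5.96, 0) = 5.96, max(-21.34, 0) = 0, max(-34.02, 0) = 0
Node uu (S = 78.4): V_uu = 1/1.01·[0.4800·64.7600 + 0.5200·5.9600] = 33.8455
Node ud (S = 36.4): V_ud = 1/1.01·[0.4800·5.9600 + 0.5200·0.0000] = 2.8325
Node dd (S = 16.9): V_dd = 1/1.01·[0.4800·0.0000 + 0.5200·0.0000] = 0.0000
Node u (S = 56): V_u = 1/1.01·[0.4800·33.8455 + 0.5200·2.8325] = 17.5433
Node d (S = 26): V_d = 1/1.01·[0.4800·2.8325 + 0.5200·0.0000] = 1.3461
Node 0 (S = 40): V_0 = 1/1.01·[0.4800·17.5433 + 0.5200·1.3461] = 9.0305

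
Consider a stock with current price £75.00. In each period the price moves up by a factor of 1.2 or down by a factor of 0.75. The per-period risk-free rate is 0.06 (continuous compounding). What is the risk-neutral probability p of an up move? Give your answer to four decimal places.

Risk-neutral probability p = (e^0.06 − 0.75)/(1.2 − 0.75) = 0.3118/0.4500 = 0.6930

p = 0.6930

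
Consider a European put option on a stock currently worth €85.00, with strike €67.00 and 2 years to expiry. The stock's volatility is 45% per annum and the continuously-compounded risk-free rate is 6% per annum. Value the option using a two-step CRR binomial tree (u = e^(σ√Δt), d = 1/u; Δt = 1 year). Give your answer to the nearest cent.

CRR parameters: u = e^(σ√Δt) = e^(0.45·√1) = 1.5683, d = 1/u = 0.6376
Per-period rate: rΔt = 0.06·1 = 0.06, so R = e^0.06 = 1.0618
Risk-neutral probability p = (e^0.06 − 0.6376)/(1.5683 − 0.6376) = 0.4242/0.9307 = 0.4558
Terminal stock prices: S_uu = 209.1, S_ud = 85, S_dd = 34.56
Terminal payoffs (K − S): max(-142.1, 0) = 0, max(-18, 0) = 0, max(32.44, 0) = 32.44
Node u (S = 133.3): V_u = e^(−0.06)·[0.4558·0.0000 + 0.5442·0.0000] = 0.0000
Node d (S = 54.2): V_d = e^(−0.06)·[0.4558·0.0000 + 0.5442·32.4416] = 16.6265
Node 0 (S = 85): V_0 = e^(−0.06)·[0.4558·0.0000 + 0.5442·16.6265] = 8.5212

€8.52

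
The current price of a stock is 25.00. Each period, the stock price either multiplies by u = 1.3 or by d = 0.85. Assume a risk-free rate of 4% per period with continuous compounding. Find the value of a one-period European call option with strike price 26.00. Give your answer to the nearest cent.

2.65

Risk-neutral probability p = (e^0.04 − 0.85)/(1.3 − 0.85) = 0.1908/0.4500 = 0.4240
Terminal stock prices: S_u = 32.5, S_d = 21.25
Terminal payoffs (S − K): max(6.5, 0) = 6.5, max(-4.75, 0) = 0
Node 0 (S = 25): V_0 = e^(−0.04)·[0.4240·6.5000 + 0.5760·0.0000] = 2.6481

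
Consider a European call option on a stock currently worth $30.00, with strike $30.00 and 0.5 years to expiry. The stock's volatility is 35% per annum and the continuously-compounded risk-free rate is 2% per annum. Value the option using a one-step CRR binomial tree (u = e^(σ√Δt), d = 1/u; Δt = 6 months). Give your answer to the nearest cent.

CRR parameters: u = e^(σ√Δt) = e^(0.35·√0.5) = 1.2808, d = 1/u = 0.7808
Per-period rate: rΔt = 0.02·0.5 = 0.01, so R = e^0.01 = 1.0101
Risk-neutral probability p = (e^0.01 − 0.7808)/(1.2808 − 0.7808) = 0.2293/0.5000 = 0.4585
Terminal stock prices: S_u = 38.42, S_d = 23.42
Terminal payoffs (S − K): max(8.424, 0) = 8.424, max(-6.577, 0) = 0
Node 0 (S = 30): V_0 = e^(−0.01)·[0.4585·8.4241 + 0.5415·0.0000] = 3.8244

$3.82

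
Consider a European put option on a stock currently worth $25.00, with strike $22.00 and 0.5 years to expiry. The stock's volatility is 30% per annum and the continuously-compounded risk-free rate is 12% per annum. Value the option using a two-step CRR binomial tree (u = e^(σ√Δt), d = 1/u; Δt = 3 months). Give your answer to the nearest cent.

$0.62

CRR parameters: u = e^(σ√Δt) = e^(0.3·√0.25) = 1.1618, d = 1/u = 0.8607
Per-period rate: rΔt = 0.12·0.25 = 0.03, so R = e^0.03 = 1.0305
Risk-neutral probability p = (e^0.03 − 0.8607)/(1.1618 − 0.8607) = 0.1697/0.3011 = 0.5637
Terminal stock prices: S_uu = 33.75, S_ud = 25, S_dd = 18.52
Terminal payoffs (K − S): max(-11.75, 0) = 0, max(-3, 0) = 0, max(3.48, 0) = 3.48
Node u (S = 29.05): V_u = e^(−0.03)·[0.5637·0.0000 + 0.4363·0.0000] = 0.0000
Node d (S = 21.52): V_d = e^(−0.03)·[0.5637·0.0000 + 0.4363·3.4795] = 1.4732
Node 0 (S = 25): V_0 = e^(−0.03)·[0.5637·0.0000 + 0.4363·1.4732] = 0.6238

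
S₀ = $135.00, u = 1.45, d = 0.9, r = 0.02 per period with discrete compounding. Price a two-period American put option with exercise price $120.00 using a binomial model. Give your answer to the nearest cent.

Risk-neutral probability p = (1 + 0.02 − 0.9)/(1.45 − 0.9) = 0.1200/0.5500 = 0.2182
Terminal stock prices: S_uu = 283.8, S_ud = 176.2, S_dd = 109.4
Terminal payoffs (K − S): max(-163.8, 0) = 0, max(-56.18, 0) = 0, max(10.65, 0) = 10.65
Node u (S = 195.8): continuation = 1/1.02·[0.2182·0.0000 + 0.7818·0.0000] = 0.0000; exercise value = 0.0000 ≤ continuation, so V_u = 0.0000
Node d (S = 121.5): continuation = 1/1.02·[0.2182·0.0000 + 0.7818·10.6500] = 8.1631; exercise value = 0.0000 ≤ continuation, so V_d = 8.1631
Node 0 (S = 135): continuation = 1/1.02·[0.2182·0.0000 + 0.7818·8.1631] = 6.2569; exercise value = 0.0000 ≤ continuation, so V_0 = 6.2569

$6.26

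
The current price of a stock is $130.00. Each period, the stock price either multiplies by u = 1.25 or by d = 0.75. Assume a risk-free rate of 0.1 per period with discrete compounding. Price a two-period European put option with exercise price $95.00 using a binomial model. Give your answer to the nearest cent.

Risk-neutral probability p = (1 + 0.1 − 0.75)/(1.25 − 0.75) = 0.3500/0.5000 = 0.7000
Terminal stock prices: S_uu = 203.1, S_ud = 121.9, S_dd = 73.12
Terminal payoffs (K − S): max(-108.1, 0) = 0, max(-26.88, 0) = 0, max(21.88, 0) = 21.88
Node u (S = 162.5): V_u = 1/1.1·[0.7000·0.0000 + 0.3000·0.0000] = 0.0000
Node d (S = 97.5): V_d = 1/1.1·[0.7000·0.0000 + 0.3000·21.8750] = 5.9659
Node 0 (S = 130): V_0 = 1/1.1·[0.7000·0.0000 + 0.3000·5.9659] = 1.6271

$1.63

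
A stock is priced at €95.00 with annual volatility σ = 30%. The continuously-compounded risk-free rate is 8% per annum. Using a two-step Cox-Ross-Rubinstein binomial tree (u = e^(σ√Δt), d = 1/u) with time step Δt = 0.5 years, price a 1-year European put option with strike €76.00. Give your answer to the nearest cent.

CRR parameters: u = e^(σ√Δt) = e^(0.3·√0.5) = 1.2363, d = 1/u = 0.8089
Per-period rate: rΔt = 0.08·0.5 = 0.04, so R = e^0.04 = 1.0408
Risk-neutral probability p = (e^0.04 − 0.8089)/(1.2363 − 0.8089) = 0.2320/0.4275 = 0.5426
Terminal stock prices: S_uu = 145.2, S_ud = 95, S_dd = 62.15
Terminal payoffs (K − S): max(-69.2, 0) = 0, max(-19, 0) = 0, max(13.85, 0) = 13.85
Node u (S = 117.4): V_u = e^(−0.04)·[0.5426·0.0000 + 0.4574·0.0000] = 0.0000
Node d (S = 76.84): V_d = e^(−0.04)·[0.5426·0.0000 + 0.4574·13.8461] = 6.0844
Node 0 (S = 95): V_0 = e^(−0.04)·[0.5426·0.0000 + 0.4574·6.0844] = 2.6736

€2.67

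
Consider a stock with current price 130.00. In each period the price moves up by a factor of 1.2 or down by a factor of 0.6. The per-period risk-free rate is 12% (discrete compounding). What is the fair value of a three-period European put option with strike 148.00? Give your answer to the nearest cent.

Risk-neutral probability p = (1 + 0.12 − 0.6)/(1.2 − 0.6) = 0.5200/0.6000 = 0.8667
Terminal stock prices: S_uuu = 224.6, S_uud = 112.3, S_udd = 56.16, S_ddd = 28.08
Terminal payoffs (K − S): max(-76.64, 0) = 0, max(35.68, 0) = 35.68, max(91.84, 0) = 91.84, max(119.9, 0) = 119.9
Node uu (S = 187.2): V_uu = 1/1.12·[0.8667·0.0000 + 0.1333·35.6800] = 4.2476
Node ud (S = 93.6): V_ud = 1/1.12·[0.8667·35.6800 + 0.1333·91.8400] = 38.5429
Node dd (S = 46.8): V_dd = 1/1.12·[0.8667·91.8400 + 0.1333·119.9200] = 85.3429
Node u (S = 156): V_u = 1/1.12·[0.8667·4.2476 + 0.1333·38.5429] = 7.8753
Node d (S = 78): V_d = 1/1.12·[0.8667·38.5429 + 0.1333·85.3429] = 39.9847
Node 0 (S = 130): V_0 = 1/1.12·[0.8667·7.8753 + 0.1333·39.9847] = 10.8541

10.85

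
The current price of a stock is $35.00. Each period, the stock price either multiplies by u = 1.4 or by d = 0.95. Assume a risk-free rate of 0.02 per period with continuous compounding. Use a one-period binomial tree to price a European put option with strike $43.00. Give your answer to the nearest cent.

Risk-neutral probability p = (e^0.02 − 0.95)/(1.4 − 0.95) = 0.0702/0.4500 = 0.1560
Terminal stock prices: S_u = 49, S_d = 33.25
Terminal payoffs (K − S): max(-6, 0) = 0, max(9.75, 0) = 9.75
Node 0 (S = 35): V_0 = e^(−0.02)·[0.1560·0.0000 + 0.8440·9.7500] = 8.0660

$8.07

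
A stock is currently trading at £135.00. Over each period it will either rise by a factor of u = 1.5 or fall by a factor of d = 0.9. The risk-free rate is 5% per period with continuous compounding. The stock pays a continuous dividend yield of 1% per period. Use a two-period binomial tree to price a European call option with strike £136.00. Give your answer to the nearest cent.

£23.39

Per-period risk-free factor R = e^0.05 = 1.0513; dividend-adjusted growth = e^(0.05−0.01) = 1.0408.
Risk-neutral probability p = (1.0408 − 0.9)/(1.5 − 0.9) = 0.1408/0.6000 = 0.2347
Terminal stock prices: S_uu = 303.8, S_ud = 182.2, S_dd = 109.4
Terminal payoffs (S − K): max(167.8, 0) = 167.8, max(46.25, 0) = 46.25, max(-26.65, 0) = 0
Node u (S = 202.5): V_u = e^(−0.05)·[0.2347·167.7500 + 0.7653·46.2500] = 71.1179
Node d (S = 121.5): V_d = e^(−0.05)·[0.2347·46.2500 + 0.7653·0.0000] = 10.3248
Node 0 (S = 135): V_0 = e^(−0.05)·[0.2347·71.1179 + 0.7653·10.3248] = 23.3926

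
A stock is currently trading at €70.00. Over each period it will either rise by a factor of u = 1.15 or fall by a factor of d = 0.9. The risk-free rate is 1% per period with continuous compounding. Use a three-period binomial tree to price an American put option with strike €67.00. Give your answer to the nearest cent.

€3.64

Risk-neutral probability p = (e^0.01 − 0.9)/(1.15 − 0.9) = 0.1101/0.2500 = 0.4402
Terminal stock prices: S_uuu = 106.5, S_uud = 83.32, S_udd = 65.2, S_ddd = 51.03
Terminal payoffs (K − S): max(-39.46, 0) = 0, max(-16.32, 0) = 0, max(1.795, 0) = 1.795, max(15.97, 0) = 15.97
Node uu (S = 92.57): continuation = e^(−0.01)·[0.4402·0.0000 + 0.5598·0.0000] = 0.0000; exercise value = 0.0000 ≤ continuation, so V_uu = 0.0000
Node ud (S = 72.45): continuation = e^(−0.01)·[0.4402·0.0000 + 0.5598·1.7950] = 0.9948; exercise value = 0.0000 ≤ continuation, so V_ud = 0.9948
Node dd (S = 56.7): continuation = e^(−0.01)·[0.4402·1.7950 + 0.5598·15.9700] = 9.6333; exercise value = 10.3000 > continuation, so V_dd = 10.3000 (exercise)
Node u (S = 80.5): continuation = e^(−0.01)·[0.4402·0.0000 + 0.5598·0.9948] = 0.5514; exercise value = 0.0000 ≤ continuation, so V_u = 0.5514
Node d (S = 63): continuation = e^(−0.01)·[0.4402·0.9948 + 0.5598·10.3000] = 6.1421; exercise value = 4.0000 ≤ continuation, so V_d = 6.1421
Node 0 (S = 70): continuation = e^(−0.01)·[0.4402·0.5514 + 0.5598·6.1421] = 3.6444; exercise value = 0.0000 ≤ continuation, so V_0 = 3.6444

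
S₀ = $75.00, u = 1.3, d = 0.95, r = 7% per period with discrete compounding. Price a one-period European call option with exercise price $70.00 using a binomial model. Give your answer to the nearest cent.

$9.58

Risk-neutral probability p = (1 + 0.07 − 0.95)/(1.3 − 0.95) = 0.1200/0.3500 = 0.3429
Terminal stock prices: S_u = 97.5, S_d = 71.25
Terminal payoffs (S − K): max(27.5, 0) = 27.5, max(1.25, 0) = 1.25
Node 0 (S = 75): V_0 = 1/1.07·[0.3429·27.5000 + 0.6571·1.2500] = 9.5794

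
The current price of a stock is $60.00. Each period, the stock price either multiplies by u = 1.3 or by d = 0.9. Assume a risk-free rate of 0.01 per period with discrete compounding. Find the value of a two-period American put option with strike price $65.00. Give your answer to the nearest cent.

$8.45

Risk-neutral probability p = (1 + 0.01 − 0.9)/(1.3 − 0.9) = 0.1100/0.4000 = 0.2750
Terminal stock prices: S_uu = 101.4, S_ud = 70.2, S_dd = 48.6
Terminal payoffs (K − S): max(-36.4, 0) = 0, max(-5.2, 0) = 0, max(16.4, 0) = 16.4
Node u (S = 78): continuation = 1/1.01·[0.2750·0.0000 + 0.7250·0.0000] = 0.0000; exercise value = 0.0000 ≤ continuation, so V_u = 0.0000
Node d (S = 54): continuation = 1/1.01·[0.2750·0.0000 + 0.7250·16.4000] = 11.7723; exercise value = 11.0000 ≤ continuation, so V_d = 11.7723
Node 0 (S = 60): continuation = 1/1.01·[0.2750·0.0000 + 0.7250·11.7723] = 8.4504; exercise value = 5.0000 ≤ continuation, so V_0 = 8.4504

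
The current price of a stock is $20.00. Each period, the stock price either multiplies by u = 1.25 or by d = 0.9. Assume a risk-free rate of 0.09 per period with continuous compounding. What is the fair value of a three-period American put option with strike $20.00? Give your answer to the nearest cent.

$0.81

Risk-neutral probability p = (e^0.09 − 0.9)/(1.25 − 0.9) = 0.1942/0.3500 = 0.5548
Terminal stock prices: S_uuu = 39.06, S_uud = 28.12, S_udd = 20.25, S_ddd = 14.58
Terminal payoffs (K − S): max(-19.06, 0) = 0, max(-8.125, 0) = 0, max(-0.25, 0) = 0, max(5.42, 0) = 5.42
Node uu (S = 31.25): continuation = e^(−0.09)·[0.5548·0.0000 + 0.4452·0.0000] = 0.0000; exercise value = 0.0000 ≤ continuation, so V_uu = 0.0000
Node ud (S = 22.5): continuation = e^(−0.09)·[0.5548·0.0000 + 0.4452·0.0000] = 0.0000; exercise value = 0.0000 ≤ continuation, so V_ud = 0.0000
Node dd (S = 16.2): continuation = e^(−0.09)·[0.5548·0.0000 + 0.4452·5.4200] = 2.2054; exercise value = 3.8000 > continuation, so V_dd = 3.8000 (exercise)
Node u (S = 25): continuation = e^(−0.09)·[0.5548·0.0000 + 0.4452·0.0000] = 0.0000; exercise value = 0.0000 ≤ continuation, so V_u = 0.0000
Node d (S = 18): continuation = e^(−0.09)·[0.5548·0.0000 + 0.4452·3.8000] = 1.5462; exercise value = 2.0000 > continuation, so V_d = 2.0000 (exercise)
Node 0 (S = 20): continuation = e^(−0.09)·[0.5548·0.0000 + 0.4452·2.0000] = 0.8138; exercise value = 0.0000 ≤ continuation, so V_0 = 0.8138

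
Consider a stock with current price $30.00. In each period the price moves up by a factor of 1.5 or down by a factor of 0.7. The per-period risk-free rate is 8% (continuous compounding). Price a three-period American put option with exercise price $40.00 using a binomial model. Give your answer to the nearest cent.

Risk-neutral probability p = (e^0.08 − 0.7)/(1.5 − 0.7) = 0.3833/0.8000 = 0.4791
Terminal stock prices: S_uuu = 101.2, S_uud = 47.25, S_udd = 22.05, S_ddd = 10.29
Terminal payoffs (K − S): max(-61.25, 0) = 0, max(-7.25, 0) = 0, max(17.95, 0) = 17.95, max(29.71, 0) = 29.71
Node uu (S = 67.5): continuation = e^(−0.08)·[0.4791·0.0000 + 0.5209·0.0000] = 0.0000; exercise value = 0.0000 ≤ continuation, so V_uu = 0.0000
Node ud (S = 31.5): continuation = e^(−0.08)·[0.4791·0.0000 + 0.5209·17.9500] = 8.6311; exercise value = 8.5000 ≤ continuation, so V_ud = 8.6311
Node dd (S = 14.7): continuation = e^(−0.08)·[0.4791·17.9500 + 0.5209·29.7100] = 22.2247; exercise value = 25.3000 > continuation, so V_dd = 25.3000 (exercise)
Node u (S = 45): continuation = e^(−0.08)·[0.4791·0.0000 + 0.5209·8.6311] = 4.1502; exercise value = 0.0000 ≤ continuation, so V_u = 4.1502
Node d (S = 21): continuation = e^(−0.08)·[0.4791·8.6311 + 0.5209·25.3000] = 15.9827; exercise value = 19.0000 > continuation, so V_d = 19.0000 (exercise)
Node 0 (S = 30): continuation = e^(−0.08)·[0.4791·4.1502 + 0.5209·19.0000] = 10.9716; exercise value = 10.0000 ≤ continuation, so V_0 = 10.9716

$10.97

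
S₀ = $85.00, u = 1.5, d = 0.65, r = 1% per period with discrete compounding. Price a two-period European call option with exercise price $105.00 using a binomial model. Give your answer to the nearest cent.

$15.17

Risk-neutral probability p = (1 + 0.01 − 0.65)/(1.5 − 0.65) = 0.3600/0.8500 = 0.4235
Terminal stock prices: S_uu = 191.2, S_ud = 82.88, S_dd = 35.91
Terminal payoffs (S − K): max(86.25, 0) = 86.25, max(-22.12, 0) = 0, max(-69.09, 0) = 0
Node u (S = 127.5): V_u = 1/1.01·[0.4235·86.2500 + 0.5765·0.0000] = 36.1677
Node d (S = 55.25): V_d = 1/1.01·[0.4235·0.0000 + 0.5765·0.0000] = 0.0000
Node 0 (S = 85): V_0 = 1/1.01·[0.4235·36.1677 + 0.5765·0.0000] = 15.1664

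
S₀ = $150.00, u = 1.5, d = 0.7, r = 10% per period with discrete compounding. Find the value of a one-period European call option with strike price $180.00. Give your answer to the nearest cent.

Risk-neutral probability p = (1 + 0.1 − 0.7)/(1.5 − 0.7) = 0.4000/0.8000 = 0.5000
Terminal stock prices: S_u = 225, S_d = 105
Terminal payoffs (S − K): max(45, 0) = 45, max(-75, 0) = 0
Node 0 (S = 150): V_0 = 1/1.1·[0.5000·45.0000 + 0.5000·0.0000] = 20.4545

$20.45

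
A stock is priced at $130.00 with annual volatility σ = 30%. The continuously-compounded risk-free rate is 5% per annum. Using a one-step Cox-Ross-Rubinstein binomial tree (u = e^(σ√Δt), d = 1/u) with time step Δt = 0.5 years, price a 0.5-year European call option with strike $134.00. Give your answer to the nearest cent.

$13.20

CRR parameters: u = e^(σ√Δt) = e^(0.3·√0.5) = 1.2363, d = 1/u = 0.8089
Per-period rate: rΔt = 0.05·0.5 = 0.025, so R = e^0.025 = 1.0253
Risk-neutral probability p = (e^0.025 − 0.8089)/(1.2363 − 0.8089) = 0.2165/0.4275 = 0.5064
Terminal stock prices: S_u = 160.7, S_d = 105.2
Terminal payoffs (S − K): max(26.72, 0) = 26.72, max(-28.85, 0) = 0
Node 0 (S = 130): V_0 = e^(−0.025)·[0.5064·26.7204 + 0.4936·0.0000] = 13.1968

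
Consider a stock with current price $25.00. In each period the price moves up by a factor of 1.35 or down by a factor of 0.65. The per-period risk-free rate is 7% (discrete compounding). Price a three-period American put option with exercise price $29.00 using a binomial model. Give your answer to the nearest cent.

$6.25

Risk-neutral probability p = (1 + 0.07 − 0.65)/(1.35 − 0.65) = 0.4200/0.7000 = 0.6000
Terminal stock prices: S_uuu = 61.51, S_uud = 29.62, S_udd = 14.26, S_ddd = 6.866
Terminal payoffs (K − S): max(-32.51, 0) = 0, max(-0.6156, 0) = 0, max(14.74, 0) = 14.74, max(22.13, 0) = 22.13
Node uu (S = 45.56): continuation = 1/1.07·[0.6000·0.0000 + 0.4000·0.0000] = 0.0000; exercise value = 0.0000 ≤ continuation, so V_uu = 0.0000
Node ud (S = 21.94): continuation = 1/1.07·[0.6000·0.0000 + 0.4000·14.7406] = 5.5105; exercise value = 7.0625 > continuation, so V_ud = 7.0625 (exercise)
Node dd (S = 10.56): continuation = 1/1.07·[0.6000·14.7406 + 0.4000·22.1344] = 16.5403; exercise value = 18.4375 > continuation, so V_dd = 18.4375 (exercise)
Node u (S = 33.75): continuation = 1/1.07·[0.6000·0.0000 + 0.4000·7.0625] = 2.6402; exercise value = 0.0000 ≤ continuation, so V_u = 2.6402
Node d (S = 16.25): continuation = 1/1.07·[0.6000·7.0625 + 0.4000·18.4375] = 10.8528; exercise value = 12.7500 > continuation, so V_d = 12.7500 (exercise)
Node 0 (S = 25): continuation = 1/1.07·[0.6000·2.6402 + 0.4000·12.7500] = 6.2468; exercise value = 4.0000 ≤ continuation, so V_0 = 6.2468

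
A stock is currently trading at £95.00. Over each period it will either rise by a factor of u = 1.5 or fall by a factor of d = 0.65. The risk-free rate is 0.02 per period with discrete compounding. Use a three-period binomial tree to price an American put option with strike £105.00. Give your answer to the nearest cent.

£31.60

Risk-neutral probability p = (1 + 0.02 − 0.65)/(1.5 − 0.65) = 0.3700/0.8500 = 0.4353
Terminal stock prices: S_uuu = 320.6, S_uud = 138.9, S_udd = 60.21, S_ddd = 26.09
Terminal payoffs (K − S): max(-215.6, 0) = 0, max(-33.94, 0) = 0, max(44.79, 0) = 44.79, max(78.91, 0) = 78.91
Node uu (S = 213.8): continuation = 1/1.02·[0.4353·0.0000 + 0.5647·0.0000] = 0.0000; exercise value = 0.0000 ≤ continuation, so V_uu = 0.0000
Node ud (S = 92.62): continuation = 1/1.02·[0.4353·0.0000 + 0.5647·44.7937] = 24.7993; exercise value = 12.3750 ≤ continuation, so V_ud = 24.7993
Node dd (S = 40.14): continuation = 1/1.02·[0.4353·44.7937 + 0.5647·78.9106] = 62.8037; exercise value = 64.8625 > continuation, so V_dd = 64.8625 (exercise)
Node u (S = 142.5): continuation = 1/1.02·[0.4353·0.0000 + 0.5647·24.7993] = 13.7297; exercise value = 0.0000 ≤ continuation, so V_u = 13.7297
Node d (S = 61.75): continuation = 1/1.02·[0.4353·24.7993 + 0.5647·64.8625] = 46.4934; exercise value = 43.2500 ≤ continuation, so V_d = 46.4934
Node 0 (S = 95): continuation = 1/1.02·[0.4353·13.7297 + 0.5647·46.4934] = 31.5996; exercise value = 10.0000 ≤ continuation, so V_0 = 31.5996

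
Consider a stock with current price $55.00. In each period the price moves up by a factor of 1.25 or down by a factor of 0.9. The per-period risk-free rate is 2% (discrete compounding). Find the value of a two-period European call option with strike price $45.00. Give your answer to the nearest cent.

$11.93

Risk-neutral probability p = (1 + 0.02 − 0.9)/(1.25 − 0.9) = 0.1200/0.3500 = 0.3429
Terminal stock prices: S_uu = 85.94, S_ud = 61.88, S_dd = 44.55
Terminal payoffs (S − K): max(40.94, 0) = 40.94, max(16.88, 0) = 16.88, max(-0.45, 0) = 0
Node u (S = 68.75): V_u = 1/1.02·[0.3429·40.9375 + 0.6571·16.8750] = 24.6324
Node d (S = 49.5): V_d = 1/1.02·[0.3429·16.8750 + 0.6571·0.0000] = 5.6723
Node 0 (S = 55): V_0 = 1/1.02·[0.3429·24.6324 + 0.6571·5.6723] = 11.9342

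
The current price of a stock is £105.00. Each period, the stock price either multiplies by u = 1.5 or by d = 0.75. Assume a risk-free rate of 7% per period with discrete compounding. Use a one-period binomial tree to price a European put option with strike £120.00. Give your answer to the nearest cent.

£22.10

Risk-neutral probability p = (1 + 0.07 − 0.75)/(1.5 − 0.75) = 0.3200/0.7500 = 0.4267
Terminal stock prices: S_u = 157.5, S_d = 78.75
Terminal payoffs (K − S): max(-37.5, 0) = 0, max(41.25, 0) = 41.25
Node 0 (S = 105): V_0 = 1/1.07·[0.4267·0.0000 + 0.5733·41.2500] = 22.1028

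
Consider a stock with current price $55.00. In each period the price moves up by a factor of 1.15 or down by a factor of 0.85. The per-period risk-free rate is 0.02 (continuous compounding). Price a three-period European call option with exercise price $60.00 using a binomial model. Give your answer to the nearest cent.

$4.79

Risk-neutral probability p = (e^0.02 − 0.85)/(1.15 − 0.85) = 0.1702/0.3000 = 0.5673
Terminal stock prices: S_uuu = 83.65, S_uud = 61.83, S_udd = 45.7, S_ddd = 33.78
Terminal payoffs (S − K): max(23.65, 0) = 23.65, max(1.827, 0) = 1.827, max(-14.3, 0) = 0, max(-26.22, 0) = 0
Node uu (S = 72.74): V_uu = e^(−0.02)·[0.5673·23.6481 + 0.4327·1.8269] = 13.9256
Node ud (S = 53.76): V_ud = e^(−0.02)·[0.5673·1.8269 + 0.4327·0.0000] = 1.0159
Node dd (S = 39.74): V_dd = e^(−0.02)·[0.5673·0.0000 + 0.4327·0.0000] = 0.0000
Node u (S = 63.25): V_u = e^(−0.02)·[0.5673·13.9256 + 0.4327·1.0159] = 8.1749
Node d (S = 46.75): V_d = e^(−0.02)·[0.5673·1.0159 + 0.4327·0.0000] = 0.5650
Node 0 (S = 55): V_0 = e^(−0.02)·[0.5673·8.1749 + 0.4327·0.5650] = 4.7857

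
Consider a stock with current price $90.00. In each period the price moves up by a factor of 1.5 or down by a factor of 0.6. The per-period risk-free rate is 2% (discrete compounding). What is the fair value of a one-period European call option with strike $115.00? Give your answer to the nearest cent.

Risk-neutral probability p = (1 + 0.02 − 0.6)/(1.5 − 0.6) = 0.4200/0.9000 = 0.4667
Terminal stock prices: S_u = 135, S_d = 54
Terminal payoffs (S − K): max(20, 0) = 20, max(-61, 0) = 0
Node 0 (S = 90): V_0 = 1/1.02·[0.4667·20.0000 + 0.5333·0.0000] = 9.1503

$9.15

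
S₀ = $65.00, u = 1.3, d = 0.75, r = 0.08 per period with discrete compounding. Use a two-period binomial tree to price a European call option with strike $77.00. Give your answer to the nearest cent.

$10.14

Risk-neutral probability p = (1 + 0.08 − 0.75)/(1.3 − 0.75) = 0.3300/0.5500 = 0.6000
Terminal stock prices: S_uu = 109.9, S_ud = 63.38, S_dd = 36.56
Terminal payoffs (S − K): max(32.85, 0) = 32.85, max(-13.62, 0) = 0, max(-40.44, 0) = 0
Node u (S = 84.5): V_u = 1/1.08·[0.6000·32.8500 + 0.4000·0.0000] = 18.2500
Node d (S = 48.75): V_d = 1/1.08·[0.6000·0.0000 + 0.4000·0.0000] = 0.0000
Node 0 (S = 65): V_0 = 1/1.08·[0.6000·18.2500 + 0.4000·0.0000] = 10.1389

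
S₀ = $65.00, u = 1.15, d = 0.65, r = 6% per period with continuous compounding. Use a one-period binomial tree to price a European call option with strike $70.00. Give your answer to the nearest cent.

Risk-neutral probability p = (e^0.06 − 0.65)/(1.15 − 0.65) = 0.4118/0.5000 = 0.8237
Terminal stock prices: S_u = 74.75, S_d = 42.25
Terminal payoffs (S − K): max(4.75, 0) = 4.75, max(-27.75, 0) = 0
Node 0 (S = 65): V_0 = e^(−0.06)·[0.8237·4.7500 + 0.1763·0.0000] = 3.6846

$3.68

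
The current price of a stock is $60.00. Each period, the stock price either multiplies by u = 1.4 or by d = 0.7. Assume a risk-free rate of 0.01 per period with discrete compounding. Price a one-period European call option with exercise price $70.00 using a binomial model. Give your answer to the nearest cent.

Risk-neutral probability p = (1 + 0.01 − 0.7)/(1.4 − 0.7) = 0.3100/0.7000 = 0.4429
Terminal stock prices: S_u = 84, S_d = 42
Terminal payoffs (S − K): max(14, 0) = 14, max(-28, 0) = 0
Node 0 (S = 60): V_0 = 1/1.01·[0.4429·14.0000 + 0.5571·0.0000] = 6.1386

$6.14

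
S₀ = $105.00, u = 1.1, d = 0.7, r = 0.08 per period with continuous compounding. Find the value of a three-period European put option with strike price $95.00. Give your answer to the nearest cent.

Risk-neutral probability p = (e^0.08 − 0.7)/(1.1 − 0.7) = 0.3833/0.4000 = 0.9582
Terminal stock prices: S_uuu = 139.8, S_uud = 88.94, S_udd = 56.59, S_ddd = 36.01
Terminal payoffs (K − S): max(-44.76, 0) = 0, max(6.065, 0) = 6.065, max(38.41, 0) = 38.41, max(58.99, 0) = 58.99
Node uu (S = 127.1): V_uu = e^(−0.08)·[0.9582·0.0000 + 0.0418·6.0650] = 0.2339
Node ud (S = 80.85): V_ud = e^(−0.08)·[0.9582·6.0650 + 0.0418·38.4050] = 6.8461
Node dd (S = 51.45): V_dd = e^(−0.08)·[0.9582·38.4050 + 0.0418·58.9850] = 36.2461
Node u (S = 115.5): V_u = e^(−0.08)·[0.9582·0.2339 + 0.0418·6.8461] = 0.4710
Node d (S = 73.5): V_d = e^(−0.08)·[0.9582·6.8461 + 0.0418·36.2461] = 7.4537
Node 0 (S = 105): V_0 = e^(−0.08)·[0.9582·0.4710 + 0.0418·7.4537] = 0.7041

$0.70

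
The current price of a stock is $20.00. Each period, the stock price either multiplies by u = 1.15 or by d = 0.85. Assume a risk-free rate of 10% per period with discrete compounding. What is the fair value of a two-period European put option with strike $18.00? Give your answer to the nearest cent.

Risk-neutral probability p = (1 + 0.1 − 0.85)/(1.15 − 0.85) = 0.2500/0.3000 = 0.8333
Terminal stock prices: S_uu = 26.45, S_ud = 19.55, S_dd = 14.45
Terminal payoffs (K − S): max(-8.45, 0) = 0, max(-1.55, 0) = 0, max(3.55, 0) = 3.55
Node u (S = 23): V_u = 1/1.1·[0.8333·0.0000 + 0.1667·0.0000] = 0.0000
Node d (S = 17): V_d = 1/1.1·[0.8333·0.0000 + 0.1667·3.5500] = 0.5379
Node 0 (S = 20): V_0 = 1/1.1·[0.8333·0.0000 + 0.1667·0.5379] = 0.0815

$0.08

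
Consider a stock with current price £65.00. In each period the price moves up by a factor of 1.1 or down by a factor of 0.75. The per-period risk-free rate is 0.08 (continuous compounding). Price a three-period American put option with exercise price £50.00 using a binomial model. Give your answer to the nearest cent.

£0.07

Risk-neutral probability p = (e^0.08 − 0.75)/(1.1 − 0.75) = 0.3333/0.3500 = 0.9522
Terminal stock prices: S_uuu = 86.52, S_uud = 58.99, S_udd = 40.22, S_ddd = 27.42
Terminal payoffs (K − S): max(-36.52, 0) = 0, max(-8.988, 0) = 0, max(9.781, 0) = 9.781, max(22.58, 0) = 22.58
Node uu (S = 78.65): continuation = e^(−0.08)·[0.9522·0.0000 + 0.0478·0.0000] = 0.0000; exercise value = 0.0000 ≤ continuation, so V_uu = 0.0000
Node ud (S = 53.62): continuation = e^(−0.08)·[0.9522·0.0000 + 0.0478·9.7812] = 0.4312; exercise value = 0.0000 ≤ continuation, so V_ud = 0.4312
Node dd (S = 36.56): continuation = e^(−0.08)·[0.9522·9.7812 + 0.0478·22.5781] = 9.5933; exercise value = 13.4375 > continuation, so V_dd = 13.4375 (exercise)
Node u (S = 71.5): continuation = e^(−0.08)·[0.9522·0.0000 + 0.0478·0.4312] = 0.0190; exercise value = 0.0000 ≤ continuation, so V_u = 0.0190
Node d (S = 48.75): continuation = e^(−0.08)·[0.9522·0.4312 + 0.0478·13.4375] = 0.9713; exercise value = 1.2500 > continuation, so V_d = 1.2500 (exercise)
Node 0 (S = 65): continuation = e^(−0.08)·[0.9522·0.0190 + 0.0478·1.2500] = 0.0718; exercise value = 0.0000 ≤ continuation, so V_0 = 0.0718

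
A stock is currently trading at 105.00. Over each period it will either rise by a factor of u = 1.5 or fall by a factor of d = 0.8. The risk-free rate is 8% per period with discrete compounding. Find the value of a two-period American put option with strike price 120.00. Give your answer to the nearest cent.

Risk-neutral probability p = (1 + 0.08 − 0.8)/(1.5 − 0.8) = 0.2800/0.7000 = 0.4000
Terminal stock prices: S_uu = 236.2, S_ud = 126, S_dd = 67.2
Terminal payoffs (K − S): max(-116.2, 0) = 0, max(-6, 0) = 0, max(52.8, 0) = 52.8
Node u (S = 157.5): continuation = 1/1.08·[0.4000·0.0000 + 0.6000·0.0000] = 0.0000; exercise value = 0.0000 ≤ continuation, so V_u = 0.0000
Node d (S = 84): continuation = 1/1.08·[0.4000·0.0000 + 0.6000·52.8000] = 29.3333; exercise value = 36.0000 > continuation, so V_d = 36.0000 (exercise)
Node 0 (S = 105): continuation = 1/1.08·[0.4000·0.0000 + 0.6000·36.0000] = 20.0000; exercise value = 15.0000 ≤ continuation, so V_0 = 20.0000

20.00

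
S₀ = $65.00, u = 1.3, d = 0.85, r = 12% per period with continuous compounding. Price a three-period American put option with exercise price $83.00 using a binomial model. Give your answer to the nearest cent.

$18.00

Risk-neutral probability p = (e^0.12 − 0.85)/(1.3 − 0.85) = 0.2775/0.4500 = 0.6167
Terminal stock prices: S_uuu = 142.8, S_uud = 93.37, S_udd = 61.05, S_ddd = 39.92
Terminal payoffs (K − S): max(-59.81, 0) = 0, max(-10.37, 0) = 0, max(21.95, 0) = 21.95, max(43.08, 0) = 43.08
Node uu (S = 109.9): continuation = e^(−0.12)·[0.6167·0.0000 + 0.3833·0.0000] = 0.0000; exercise value = 0.0000 ≤ continuation, so V_uu = 0.0000
Node ud (S = 71.83): continuation = e^(−0.12)·[0.6167·0.0000 + 0.3833·21.9488] = 7.4624; exercise value = 11.1750 > continuation, so V_ud = 11.1750 (exercise)
Node dd (S = 46.96): continuation = e^(−0.12)·[0.6167·21.9488 + 0.3833·43.0819] = 26.6519; exercise value = 36.0375 > continuation, so V_dd = 36.0375 (exercise)
Node u (S = 84.5): continuation = e^(−0.12)·[0.6167·0.0000 + 0.3833·11.1750] = 3.7994; exercise value = 0.0000 ≤ continuation, so V_u = 3.7994
Node d (S = 55.25): continuation = e^(−0.12)·[0.6167·11.1750 + 0.3833·36.0375] = 18.3644; exercise value = 27.7500 > continuation, so V_d = 27.7500 (exercise)
Node 0 (S = 65): continuation = e^(−0.12)·[0.6167·3.7994 + 0.3833·27.7500] = 11.5128; exercise value = 18.0000 > continuation, so V_0 = 18.0000 (exercise)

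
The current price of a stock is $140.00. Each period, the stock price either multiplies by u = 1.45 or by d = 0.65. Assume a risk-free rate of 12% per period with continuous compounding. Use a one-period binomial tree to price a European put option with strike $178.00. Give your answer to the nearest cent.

Risk-neutral probability p = (e^0.12 − 0.65)/(1.45 − 0.65) = 0.4775/0.8000 = 0.5969
Terminal stock prices: S_u = 203, S_d = 91
Terminal payoffs (K − S): max(-25, 0) = 0, max(87, 0) = 87
Node 0 (S = 140): V_0 = e^(−0.12)·[0.5969·0.0000 + 0.4031·87.0000] = 31.1063

$31.11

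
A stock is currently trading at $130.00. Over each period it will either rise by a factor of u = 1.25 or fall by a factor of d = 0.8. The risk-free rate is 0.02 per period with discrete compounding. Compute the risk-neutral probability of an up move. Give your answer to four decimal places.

Risk-neutral probability p = (1 + 0.02 − 0.8)/(1.25 − 0.8) = 0.2200/0.4500 = 0.4889

p = 0.4889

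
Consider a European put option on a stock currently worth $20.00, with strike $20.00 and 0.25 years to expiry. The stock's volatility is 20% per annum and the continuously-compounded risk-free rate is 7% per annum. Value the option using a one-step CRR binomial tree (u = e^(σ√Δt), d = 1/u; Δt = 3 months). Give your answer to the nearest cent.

CRR parameters: u = e^(σ√Δt) = e^(0.2·√0.25) = 1.1052, d = 1/u = 0.9048
Per-period rate: rΔt = 0.07·0.25 = 0.0175, so R = e^0.0175 = 1.0177
Risk-neutral probability p = (e^0.0175 − 0.9048)/(1.1052 − 0.9048) = 0.1128/0.2003 = 0.5631
Terminal stock prices: S_u = 22.1, S_d = 18.1
Terminal payoffs (K − S): max(-2.103, 0) = 0, max(1.903, 0) = 1.903
Node 0 (S = 20): V_0 = e^(−0.0175)·[0.5631·0.0000 + 0.4369·1.9033] = 0.8170

$0.82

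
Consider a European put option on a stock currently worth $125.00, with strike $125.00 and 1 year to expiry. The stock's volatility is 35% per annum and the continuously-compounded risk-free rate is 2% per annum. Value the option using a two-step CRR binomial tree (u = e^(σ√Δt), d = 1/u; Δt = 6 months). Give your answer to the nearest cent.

$14.02

CRR parameters: u = e^(σ√Δt) = e^(0.35·√0.5) = 1.2808, d = 1/u = 0.7808
Per-period rate: rΔt = 0.02·0.5 = 0.01, so R = e^0.01 = 1.0101
Risk-neutral probability p = (e^0.01 − 0.7808)/(1.2808 − 0.7808) = 0.2293/0.5000 = 0.4585
Terminal stock prices: S_uu = 205.1, S_ud = 125, S_dd = 76.2
Terminal payoffs (K − S): max(-80.06, 0) = 0, max(0, 0) = 0, max(48.8, 0) = 48.8
Node u (S = 160.1): V_u = e^(−0.01)·[0.4585·0.0000 + 0.5415·0.0000] = 0.0000
Node d (S = 97.6): V_d = e^(−0.01)·[0.4585·0.0000 + 0.5415·48.8017] = 26.1612
Node 0 (S = 125): V_0 = e^(−0.01)·[0.4585·0.0000 + 0.5415·26.1612] = 14.0243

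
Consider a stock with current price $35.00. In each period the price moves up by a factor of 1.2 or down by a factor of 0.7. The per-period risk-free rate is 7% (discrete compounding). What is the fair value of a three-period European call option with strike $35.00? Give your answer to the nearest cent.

Risk-neutral probability p = (1 + 0.07 − 0.7)/(1.2 − 0.7) = 0.3700/0.5000 = 0.7400
Terminal stock prices: S_uuu = 60.48, S_uud = 35.28, S_udd = 20.58, S_ddd = 12
Terminal payoffs (S − K): max(25.48, 0) = 25.48, max(0.28, 0) = 0.28, max(-14.42, 0) = 0, max(-23, 0) = 0
Node uu (S = 50.4): V_uu = 1/1.07·[0.7400·25.4800 + 0.2600·0.2800] = 17.6897
Node ud (S = 29.4): V_ud = 1/1.07·[0.7400·0.2800 + 0.2600·0.0000] = 0.1936
Node dd (S = 17.15): V_dd = 1/1.07·[0.7400·0.0000 + 0.2600·0.0000] = 0.0000
Node u (S = 42): V_u = 1/1.07·[0.7400·17.6897 + 0.2600·0.1936] = 12.2811
Node d (S = 24.5): V_d = 1/1.07·[0.7400·0.1936 + 0.2600·0.0000] = 0.1339
Node 0 (S = 35): V_0 = 1/1.07·[0.7400·12.2811 + 0.2600·0.1339] = 8.5260

$8.53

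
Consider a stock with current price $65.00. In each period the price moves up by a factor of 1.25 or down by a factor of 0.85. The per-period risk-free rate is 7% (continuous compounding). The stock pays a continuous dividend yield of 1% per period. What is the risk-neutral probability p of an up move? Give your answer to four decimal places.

Per-period risk-free factor R = e^0.07 = 1.0725; dividend-adjusted growth = e^(0.07−0.01) = 1.0618.
Risk-neutral probability p = (1.0618 − 0.85)/(1.25 − 0.85) = 0.2118/0.4000 = 0.5296

p = 0.5296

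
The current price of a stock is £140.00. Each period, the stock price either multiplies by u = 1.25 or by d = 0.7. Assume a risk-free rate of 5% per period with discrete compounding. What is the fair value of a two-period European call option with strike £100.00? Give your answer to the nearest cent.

Risk-neutral probability p = (1 + 0.05 − 0.7)/(1.25 − 0.7) = 0.3500/0.5500 = 0.6364
Terminal stock prices: S_uu = 218.8, S_ud = 122.5, S_dd = 68.6
Terminal payoffs (S − K): max(118.8, 0) = 118.8, max(22.5, 0) = 22.5, max(-31.4, 0) = 0
Node u (S = 175): V_u = 1/1.05·[0.6364·118.7500 + 0.3636·22.5000] = 79.7619
Node d (S = 98): V_d = 1/1.05·[0.6364·22.5000 + 0.3636·0.0000] = 13.6364
Node 0 (S = 140): V_0 = 1/1.05·[0.6364·79.7619 + 0.3636·13.6364] = 53.0631

£53.06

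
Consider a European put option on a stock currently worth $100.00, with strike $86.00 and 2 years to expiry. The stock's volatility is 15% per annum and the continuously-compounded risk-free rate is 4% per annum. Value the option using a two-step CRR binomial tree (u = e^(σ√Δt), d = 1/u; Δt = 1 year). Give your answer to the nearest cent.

$1.78

CRR parameters: u = e^(σ√Δt) = e^(0.15·√1) = 1.1618, d = 1/u = 0.8607
Per-period rate: rΔt = 0.04·1 = 0.04, so R = e^0.04 = 1.0408
Risk-neutral probability p = (e^0.04 − 0.8607)/(1.1618 − 0.8607) = 0.1801/0.3011 = 0.5981
Terminal stock prices: S_uu = 135, S_ud = 100, S_dd = 74.08
Terminal payoffs (K − S): max(-48.99, 0) = 0, max(-14, 0) = 0, max(11.92, 0) = 11.92
Node u (S = 116.2): V_u = e^(−0.04)·[0.5981·0.0000 + 0.4019·0.0000] = 0.0000
Node d (S = 86.07): V_d = e^(−0.04)·[0.5981·0.0000 + 0.4019·11.9182] = 4.6021
Node 0 (S = 100): V_0 = e^(−0.04)·[0.5981·0.0000 + 0.4019·4.6021] = 1.7771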